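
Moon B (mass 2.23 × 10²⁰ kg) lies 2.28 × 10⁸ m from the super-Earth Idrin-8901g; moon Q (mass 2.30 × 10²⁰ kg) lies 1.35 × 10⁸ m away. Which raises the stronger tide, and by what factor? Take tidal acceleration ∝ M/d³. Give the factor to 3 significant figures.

Moon Q, by a factor of ≈ 4.97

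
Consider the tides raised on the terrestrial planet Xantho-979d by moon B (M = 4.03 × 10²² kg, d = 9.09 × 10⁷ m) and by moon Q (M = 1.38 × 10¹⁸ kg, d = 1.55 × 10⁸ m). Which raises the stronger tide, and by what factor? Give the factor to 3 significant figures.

Tidal acceleration ∝ M/d³, so compare M/d³ for each.
Moon B: (4.03 × 10²²) / (9.09 × 10⁷)³ = 5.366 × 10⁻²
Moon Q: (1.38 × 10¹⁸) / (1.55 × 10⁸)³ = 3.706 × 10⁻⁷
Ratio (larger/smaller) = 1.45 × 10⁵

Moon B, by a factor of ≈ 1.45 × 10⁵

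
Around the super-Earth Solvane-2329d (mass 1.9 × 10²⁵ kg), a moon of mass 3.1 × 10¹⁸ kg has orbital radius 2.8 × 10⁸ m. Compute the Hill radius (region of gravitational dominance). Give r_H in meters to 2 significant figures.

r_H ≈ a (m/3M)^(1/3)
    = (2.8 × 10⁸) × (3.1 × 10¹⁸ / (3 × 1.9 × 10²⁵))^(1/3)
    = 1.1 × 10⁶ m

1.1 × 10⁶ m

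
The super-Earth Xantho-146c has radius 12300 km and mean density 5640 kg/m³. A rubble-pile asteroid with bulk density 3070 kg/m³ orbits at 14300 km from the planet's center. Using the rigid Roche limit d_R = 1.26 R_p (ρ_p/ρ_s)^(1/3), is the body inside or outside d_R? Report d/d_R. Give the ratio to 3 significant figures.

d_R = 1.26 × (12300 km) × (5640/3070)^(1/3) = 18980 km
d/d_R = (14300) / (18980) = 0.753
Since d/d_R < 1, the body is inside the Roche limit.

inside; d/d_R ≈ 0.753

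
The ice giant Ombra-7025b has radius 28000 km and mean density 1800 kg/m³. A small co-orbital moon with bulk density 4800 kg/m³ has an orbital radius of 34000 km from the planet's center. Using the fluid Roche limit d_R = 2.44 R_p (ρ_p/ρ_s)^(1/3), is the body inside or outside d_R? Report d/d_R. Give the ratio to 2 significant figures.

inside; d/d_R ≈ 0.69

d_R = 2.44 × (28000 km) × (1800/4800)^(1/3) = 49270 km
d/d_R = (34000) / (49270) = 0.69
Since d/d_R < 1, the body is inside the Roche limit.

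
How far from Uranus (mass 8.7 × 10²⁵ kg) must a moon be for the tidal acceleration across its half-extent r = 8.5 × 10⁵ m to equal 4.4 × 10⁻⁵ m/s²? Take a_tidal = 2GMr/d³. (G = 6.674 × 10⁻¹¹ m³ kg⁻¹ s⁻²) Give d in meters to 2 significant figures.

6.1 × 10⁸ m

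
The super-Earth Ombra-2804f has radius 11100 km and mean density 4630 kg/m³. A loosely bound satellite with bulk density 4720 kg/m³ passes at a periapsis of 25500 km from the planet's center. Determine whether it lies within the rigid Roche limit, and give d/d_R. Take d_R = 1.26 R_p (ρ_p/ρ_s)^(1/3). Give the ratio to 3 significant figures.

outside; d/d_R ≈ 1.83

d_R = 1.26 × (11100 km) × (4630/4720)^(1/3) = 13900 km
d/d_R = (25500) / (13900) = 1.83
Since d/d_R > 1, the body is outside the Roche limit.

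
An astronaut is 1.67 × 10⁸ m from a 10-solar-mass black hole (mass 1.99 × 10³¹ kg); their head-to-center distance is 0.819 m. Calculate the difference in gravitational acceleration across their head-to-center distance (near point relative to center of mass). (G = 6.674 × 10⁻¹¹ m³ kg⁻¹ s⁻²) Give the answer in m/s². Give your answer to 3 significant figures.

4.67 × 10⁻⁴ m/s²

Δa = 2GMr/d³
   = 2 × (6.674 × 10⁻¹¹) × (1.99 × 10³¹) × (0.819) / (1.67 × 10⁸)³
   = 4.67 × 10⁻⁴ m/s²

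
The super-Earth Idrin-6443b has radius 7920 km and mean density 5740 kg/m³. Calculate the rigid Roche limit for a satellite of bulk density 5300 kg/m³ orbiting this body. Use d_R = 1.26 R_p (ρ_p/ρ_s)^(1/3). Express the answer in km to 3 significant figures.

10200 km

d_R = 1.26 × 7920 km × (5740/5300)^(1/3)
    = 10200 km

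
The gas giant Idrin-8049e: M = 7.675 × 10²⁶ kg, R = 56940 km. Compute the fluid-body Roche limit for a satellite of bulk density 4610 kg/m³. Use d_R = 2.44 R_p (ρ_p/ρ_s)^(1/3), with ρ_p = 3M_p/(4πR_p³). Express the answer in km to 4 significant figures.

ρ_p = 3M_p/(4πR_p³) = 3 × (7.675 × 10²⁶) / (4π × (5.694 × 10⁷ m)³) = 992.5 kg/m³
d_R = 2.44 × 56940 km × (992.5/4610)^(1/3)
    = 83270 km

83270 km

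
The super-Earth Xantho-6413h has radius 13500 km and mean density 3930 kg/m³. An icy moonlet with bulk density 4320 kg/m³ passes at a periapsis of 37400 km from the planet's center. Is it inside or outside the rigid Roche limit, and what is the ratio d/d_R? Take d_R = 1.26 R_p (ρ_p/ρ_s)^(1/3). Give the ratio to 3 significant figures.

outside; d/d_R ≈ 2.27

d_R = 1.26 × (13500 km) × (3930/4320)^(1/3) = 16480 km
d/d_R = (37400) / (16480) = 2.27
Since d/d_R > 1, the body is outside the Roche limit.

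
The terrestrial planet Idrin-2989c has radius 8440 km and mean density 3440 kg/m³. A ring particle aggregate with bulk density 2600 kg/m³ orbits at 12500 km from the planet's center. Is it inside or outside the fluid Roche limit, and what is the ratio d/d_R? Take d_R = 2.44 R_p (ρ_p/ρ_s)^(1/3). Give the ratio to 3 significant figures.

d_R = 2.44 × (8440 km) × (3440/2600)^(1/3) = 22610 km
d/d_R = (12500) / (22610) = 0.553
Since d/d_R < 1, the body is inside the Roche limit.

inside; d/d_R ≈ 0.553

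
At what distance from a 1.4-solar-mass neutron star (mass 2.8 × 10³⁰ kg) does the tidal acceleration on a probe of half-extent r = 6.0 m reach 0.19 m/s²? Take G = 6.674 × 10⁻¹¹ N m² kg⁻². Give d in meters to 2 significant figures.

2.3 × 10⁷ m

2GMr/d³ = a_tidal  ⇒  d = (2GMr / a_tidal)^(1/3)
d = (2 × 6.674×10⁻¹¹ × (2.8 × 10³⁰) × (6.0) / (0.19))^(1/3)
  = 2.3 × 10⁷ m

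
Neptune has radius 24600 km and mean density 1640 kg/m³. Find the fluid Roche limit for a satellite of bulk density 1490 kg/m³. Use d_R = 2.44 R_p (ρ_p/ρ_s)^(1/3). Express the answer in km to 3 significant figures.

d_R = 2.44 × 24600 km × (1640/1490)^(1/3)
    = 62000 km

62000 km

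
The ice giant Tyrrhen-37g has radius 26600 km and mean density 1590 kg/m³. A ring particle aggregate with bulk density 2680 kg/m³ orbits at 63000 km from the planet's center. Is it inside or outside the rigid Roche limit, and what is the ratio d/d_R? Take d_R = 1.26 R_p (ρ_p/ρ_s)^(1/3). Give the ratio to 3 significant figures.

outside; d/d_R ≈ 2.24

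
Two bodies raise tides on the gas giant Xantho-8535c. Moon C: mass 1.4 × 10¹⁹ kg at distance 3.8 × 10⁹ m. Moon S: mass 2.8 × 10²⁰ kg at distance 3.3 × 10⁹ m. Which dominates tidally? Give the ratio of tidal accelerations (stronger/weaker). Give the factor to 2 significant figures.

Moon S, by a factor of ≈ 31

The tide-raising term goes as M/d³ (the gradient of a 1/d² field).
Moon C: (1.4 × 10¹⁹) / (3.8 × 10⁹)³ = 2.551 × 10⁻¹⁰
Moon S: (2.8 × 10²⁰) / (3.3 × 10⁹)³ = 7.791 × 10⁻⁹
Ratio (larger/smaller) = 31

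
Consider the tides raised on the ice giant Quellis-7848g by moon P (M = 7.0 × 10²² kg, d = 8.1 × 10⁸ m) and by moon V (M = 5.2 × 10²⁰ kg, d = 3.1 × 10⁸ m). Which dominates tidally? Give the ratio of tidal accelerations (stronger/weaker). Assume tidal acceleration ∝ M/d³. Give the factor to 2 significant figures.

Tidal acceleration ∝ M/d³, so compare M/d³ for each.
Moon P: (7.0 × 10²²) / (8.1 × 10⁸)³ = 1.317 × 10⁻⁴
Moon V: (5.2 × 10²⁰) / (3.1 × 10⁸)³ = 1.745 × 10⁻⁵
Ratio (larger/smaller) = 7.5

Moon P, by a factor of ≈ 7.5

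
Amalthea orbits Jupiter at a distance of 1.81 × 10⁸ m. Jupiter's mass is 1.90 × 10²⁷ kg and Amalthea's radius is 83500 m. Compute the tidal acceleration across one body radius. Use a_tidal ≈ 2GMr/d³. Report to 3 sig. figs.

3.57 × 10⁻³ m/s²

The tidal stretch is the gradient of GM/d² times the body's extent r, hence the 1/d³ dependence.
Δa = 2GMr/d³
   = 2 × (6.674 × 10⁻¹¹) × (1.90 × 10²⁷) × (83500) / (1.81 × 10⁸)³
   = 3.57 × 10⁻³ m/s²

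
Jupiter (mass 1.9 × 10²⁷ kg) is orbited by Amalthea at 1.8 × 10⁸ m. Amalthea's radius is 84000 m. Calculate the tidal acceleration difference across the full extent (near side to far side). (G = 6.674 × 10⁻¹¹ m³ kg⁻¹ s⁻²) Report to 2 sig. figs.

a_tidal = 4GMr/d³
        = 4 × (6.674 × 10⁻¹¹) × (1.9 × 10²⁷) × (84000) / (1.8 × 10⁸)³
        = 7.3 × 10⁻³ m/s²

7.3 × 10⁻³ m/s²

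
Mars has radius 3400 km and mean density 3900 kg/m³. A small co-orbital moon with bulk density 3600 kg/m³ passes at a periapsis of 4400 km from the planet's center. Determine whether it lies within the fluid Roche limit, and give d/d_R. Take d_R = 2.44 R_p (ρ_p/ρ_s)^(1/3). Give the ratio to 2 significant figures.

inside; d/d_R ≈ 0.52

d_R = 2.44 × (3400 km) × (3900/3600)^(1/3) = 8520 km
d/d_R = (4400) / (8520) = 0.52
Since d/d_R < 1, the body is inside the Roche limit.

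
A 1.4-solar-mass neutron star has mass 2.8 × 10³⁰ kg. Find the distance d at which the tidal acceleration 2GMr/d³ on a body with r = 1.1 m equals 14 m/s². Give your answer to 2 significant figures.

3.1 × 10⁶ m

2GMr/d³ = a_tidal  ⇒  d = (2GMr / a_tidal)^(1/3)
d = (2 × 6.674×10⁻¹¹ × (2.8 × 10³⁰) × (1.1) / (14))^(1/3)
  = 3.1 × 10⁶ m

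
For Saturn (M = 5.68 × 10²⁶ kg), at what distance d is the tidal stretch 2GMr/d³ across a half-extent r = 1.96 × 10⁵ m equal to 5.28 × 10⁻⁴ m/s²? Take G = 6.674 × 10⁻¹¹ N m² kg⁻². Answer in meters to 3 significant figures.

2GMr/d³ = a_tidal  ⇒  d = (2GMr / a_tidal)^(1/3)
d = (2 × 6.674×10⁻¹¹ × (5.68 × 10²⁶) × (1.96 × 10⁵) / (5.28 × 10⁻⁴))^(1/3)
  = 3.04 × 10⁸ m

3.04 × 10⁸ m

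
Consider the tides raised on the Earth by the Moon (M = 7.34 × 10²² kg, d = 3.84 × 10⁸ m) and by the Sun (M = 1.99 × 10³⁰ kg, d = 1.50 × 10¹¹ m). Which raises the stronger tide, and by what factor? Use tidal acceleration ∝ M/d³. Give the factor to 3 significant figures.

The Moon, by a factor of ≈ 2.20

Compare M/d³ for the two perturbers:
The Moon: (7.34 × 10²²) / (3.84 × 10⁸)³ = 1.296 × 10⁻³
The Sun: (1.99 × 10³⁰) / (1.50 × 10¹¹)³ = 5.896 × 10⁻⁴
Ratio (larger/smaller) = 2.20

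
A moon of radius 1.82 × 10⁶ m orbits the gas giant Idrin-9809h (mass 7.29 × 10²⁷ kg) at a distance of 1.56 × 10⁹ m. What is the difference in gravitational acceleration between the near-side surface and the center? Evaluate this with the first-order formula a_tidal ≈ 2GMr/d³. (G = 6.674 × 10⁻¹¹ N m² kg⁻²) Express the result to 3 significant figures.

4.66 × 10⁻⁴ m/s²

Δa = 2GMr/d³
   = 2 × (6.674 × 10⁻¹¹) × (7.29 × 10²⁷) × (1.82 × 10⁶) / (1.56 × 10⁹)³
   = 4.66 × 10⁻⁴ m/s²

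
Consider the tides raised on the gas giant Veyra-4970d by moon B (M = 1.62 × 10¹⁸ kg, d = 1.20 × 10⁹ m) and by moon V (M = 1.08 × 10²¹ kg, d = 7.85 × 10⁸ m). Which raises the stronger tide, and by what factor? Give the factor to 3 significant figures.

Moon V, by a factor of ≈ 2380

Compare M/d³ for the two perturbers:
Moon B: (1.62 × 10¹⁸) / (1.20 × 10⁹)³ = 9.375 × 10⁻¹⁰
Moon V: (1.08 × 10²¹) / (7.85 × 10⁸)³ = 2.233 × 10⁻⁶
Ratio (larger/smaller) = 2380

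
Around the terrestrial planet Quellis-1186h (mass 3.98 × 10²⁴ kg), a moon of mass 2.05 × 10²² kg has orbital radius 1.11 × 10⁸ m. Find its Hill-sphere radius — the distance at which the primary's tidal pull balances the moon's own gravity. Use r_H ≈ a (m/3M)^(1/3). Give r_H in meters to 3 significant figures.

1.33 × 10⁷ m

r_H ≈ a (m/3M)^(1/3)
    = (1.11 × 10⁸) × (2.05 × 10²² / (3 × 3.98 × 10²⁴))^(1/3)
    = 1.33 × 10⁷ m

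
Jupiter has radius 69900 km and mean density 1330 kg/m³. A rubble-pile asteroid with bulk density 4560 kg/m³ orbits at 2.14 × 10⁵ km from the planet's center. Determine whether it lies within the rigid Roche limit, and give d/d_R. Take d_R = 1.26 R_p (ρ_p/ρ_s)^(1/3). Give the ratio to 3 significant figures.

d_R = 1.26 × (69900 km) × (1330/4560)^(1/3) = 58410 km
d/d_R = (2.14 × 10⁵) / (58410) = 3.66
Since d/d_R > 1, the body is outside the Roche limit.

outside; d/d_R ≈ 3.66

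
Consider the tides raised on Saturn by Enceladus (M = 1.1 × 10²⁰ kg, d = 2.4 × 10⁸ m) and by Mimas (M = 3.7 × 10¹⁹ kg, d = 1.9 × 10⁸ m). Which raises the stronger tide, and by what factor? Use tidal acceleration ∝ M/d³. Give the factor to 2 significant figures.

Tidal acceleration ∝ M/d³, so compare M/d³ for each.
Enceladus: (1.1 × 10²⁰) / (2.4 × 10⁸)³ = 7.957 × 10⁻⁶
Mimas: (3.7 × 10¹⁹) / (1.9 × 10⁸)³ = 5.394 × 10⁻⁶
Ratio (larger/smaller) = 1.5

Enceladus, by a factor of ≈ 1.5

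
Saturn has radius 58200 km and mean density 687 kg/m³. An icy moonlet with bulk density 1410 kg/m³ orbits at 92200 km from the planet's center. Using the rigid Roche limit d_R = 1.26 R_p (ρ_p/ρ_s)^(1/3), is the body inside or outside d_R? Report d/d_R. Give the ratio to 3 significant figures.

outside; d/d_R ≈ 1.60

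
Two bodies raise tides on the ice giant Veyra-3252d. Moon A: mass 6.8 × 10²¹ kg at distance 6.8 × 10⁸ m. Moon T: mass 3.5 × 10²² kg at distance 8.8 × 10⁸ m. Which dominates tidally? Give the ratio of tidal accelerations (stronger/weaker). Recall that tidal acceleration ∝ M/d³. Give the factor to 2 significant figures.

Moon T, by a factor of ≈ 2.4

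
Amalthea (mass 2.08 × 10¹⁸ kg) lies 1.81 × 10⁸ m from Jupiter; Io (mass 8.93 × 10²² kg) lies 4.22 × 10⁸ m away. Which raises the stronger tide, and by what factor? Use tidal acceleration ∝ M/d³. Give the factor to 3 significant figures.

Io, by a factor of ≈ 3390

Tidal stretch scales as M/d³; compute that for each body.
Amalthea: (2.08 × 10¹⁸) / (1.81 × 10⁸)³ = 3.508 × 10⁻⁷
Io: (8.93 × 10²²) / (4.22 × 10⁸)³ = 1.188 × 10⁻³
Ratio (larger/smaller) = 3390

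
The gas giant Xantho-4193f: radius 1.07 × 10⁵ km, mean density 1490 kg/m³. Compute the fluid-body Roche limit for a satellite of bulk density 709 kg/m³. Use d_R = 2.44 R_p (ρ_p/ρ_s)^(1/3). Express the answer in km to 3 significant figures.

3.34 × 10⁵ km

d_R = 2.44 × 1.07 × 10⁵ km × (1490/709)^(1/3)
    = 3.34 × 10⁵ km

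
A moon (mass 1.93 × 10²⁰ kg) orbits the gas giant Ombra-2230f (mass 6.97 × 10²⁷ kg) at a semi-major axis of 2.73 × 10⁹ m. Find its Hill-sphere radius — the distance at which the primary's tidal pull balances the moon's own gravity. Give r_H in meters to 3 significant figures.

5.73 × 10⁶ m

r_H ≈ a (m/3M)^(1/3)
    = (2.73 × 10⁹) × (1.93 × 10²⁰ / (3 × 6.97 × 10²⁷))^(1/3)
    = 5.73 × 10⁶ m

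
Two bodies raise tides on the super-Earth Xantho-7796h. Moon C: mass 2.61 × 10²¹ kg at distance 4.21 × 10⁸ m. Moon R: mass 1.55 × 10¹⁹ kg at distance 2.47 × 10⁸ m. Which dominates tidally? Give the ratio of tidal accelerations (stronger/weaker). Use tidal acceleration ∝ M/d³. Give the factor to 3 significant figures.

Tidal stretch scales as M/d³; compute that for each body.
Moon C: (2.61 × 10²¹) / (4.21 × 10⁸)³ = 3.498 × 10⁻⁵
Moon R: (1.55 × 10¹⁹) / (2.47 × 10⁸)³ = 1.029 × 10⁻⁶
Ratio (larger/smaller) = 34.0

Moon C, by a factor of ≈ 34.0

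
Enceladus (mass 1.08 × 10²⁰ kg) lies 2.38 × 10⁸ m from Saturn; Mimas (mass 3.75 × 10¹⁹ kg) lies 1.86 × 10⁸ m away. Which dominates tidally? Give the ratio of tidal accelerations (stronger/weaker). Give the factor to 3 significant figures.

Enceladus, by a factor of ≈ 1.37

Tidal acceleration ∝ M/d³, so compare M/d³ for each.
Enceladus: (1.08 × 10²⁰) / (2.38 × 10⁸)³ = 8.011 × 10⁻⁶
Mimas: (3.75 × 10¹⁹) / (1.86 × 10⁸)³ = 5.828 × 10⁻⁶
Ratio (larger/smaller) = 1.37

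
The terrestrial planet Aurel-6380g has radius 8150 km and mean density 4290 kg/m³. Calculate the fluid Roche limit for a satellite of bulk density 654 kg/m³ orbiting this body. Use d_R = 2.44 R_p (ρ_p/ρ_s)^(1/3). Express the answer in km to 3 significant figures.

37200 km

d_R = 2.44 × 8150 km × (4290/654)^(1/3)
    = 37200 km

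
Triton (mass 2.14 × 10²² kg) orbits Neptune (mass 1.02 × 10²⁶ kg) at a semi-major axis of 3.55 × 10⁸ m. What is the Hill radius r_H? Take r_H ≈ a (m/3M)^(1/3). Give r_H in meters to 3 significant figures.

1.46 × 10⁷ m

r_H ≈ a (m/3M)^(1/3)
    = (3.55 × 10⁸) × (2.14 × 10²² / (3 × 1.02 × 10²⁶))^(1/3)
    = 1.46 × 10⁷ m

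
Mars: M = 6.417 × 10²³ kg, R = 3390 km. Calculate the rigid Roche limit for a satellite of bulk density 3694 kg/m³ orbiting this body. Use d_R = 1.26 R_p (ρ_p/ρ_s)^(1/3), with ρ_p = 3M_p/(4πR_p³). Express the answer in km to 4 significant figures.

4361 km

ρ_p = 3M_p/(4πR_p³) = 3 × (6.417 × 10²³) / (4π × (3.390 × 10⁶ m)³) = 3932 kg/m³
d_R = 1.26 × 3390 km × (3932/3694)^(1/3)
    = 4361 km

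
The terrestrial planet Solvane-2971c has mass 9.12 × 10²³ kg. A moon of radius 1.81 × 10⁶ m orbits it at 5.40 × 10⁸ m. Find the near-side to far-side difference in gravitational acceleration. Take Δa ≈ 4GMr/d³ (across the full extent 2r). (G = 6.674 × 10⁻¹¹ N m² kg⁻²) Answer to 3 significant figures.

The field gradient is 2GM/d³; across the full diameter 2r the difference is 4GMr/d³.
a_tidal = 4GMr/d³
        = 4 × (6.674 × 10⁻¹¹) × (9.12 × 10²³) × (1.81 × 10⁶) / (5.40 × 10⁸)³
        = 2.80 × 10⁻⁶ m/s²

2.80 × 10⁻⁶ m/s²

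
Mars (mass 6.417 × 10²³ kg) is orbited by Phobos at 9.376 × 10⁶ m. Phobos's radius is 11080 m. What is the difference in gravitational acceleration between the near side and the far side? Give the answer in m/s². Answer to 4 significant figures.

Δa = 4GMr/d³
   = 4 × (6.674 × 10⁻¹¹) × (6.417 × 10²³) × (11080) / (9.376 × 10⁶)³
   = 2.303 × 10⁻³ m/s²

2.303 × 10⁻³ m/s²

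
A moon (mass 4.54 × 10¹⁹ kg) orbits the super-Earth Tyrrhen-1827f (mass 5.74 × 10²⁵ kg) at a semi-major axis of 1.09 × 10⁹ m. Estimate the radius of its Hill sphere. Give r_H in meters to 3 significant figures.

6.99 × 10⁶ m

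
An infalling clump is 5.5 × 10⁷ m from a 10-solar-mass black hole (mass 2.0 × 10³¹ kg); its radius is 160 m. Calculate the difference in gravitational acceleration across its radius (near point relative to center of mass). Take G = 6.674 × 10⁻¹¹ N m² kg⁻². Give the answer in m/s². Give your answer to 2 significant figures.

2.6 m/s²

Δg = 2GMr/d³
   = 2 × (6.674 × 10⁻¹¹) × (2.0 × 10³¹) × (160) / (5.5 × 10⁷)³
   = 2.6 m/s²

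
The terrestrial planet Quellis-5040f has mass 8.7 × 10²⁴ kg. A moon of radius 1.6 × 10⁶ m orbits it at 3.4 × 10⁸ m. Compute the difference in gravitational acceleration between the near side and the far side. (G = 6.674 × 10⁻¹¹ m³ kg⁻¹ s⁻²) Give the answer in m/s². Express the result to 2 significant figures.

9.5 × 10⁻⁵ m/s²

Δa = 4GMr/d³
   = 4 × (6.674 × 10⁻¹¹) × (8.7 × 10²⁴) × (1.6 × 10⁶) / (3.4 × 10⁸)³
   = 9.5 × 10⁻⁵ m/s²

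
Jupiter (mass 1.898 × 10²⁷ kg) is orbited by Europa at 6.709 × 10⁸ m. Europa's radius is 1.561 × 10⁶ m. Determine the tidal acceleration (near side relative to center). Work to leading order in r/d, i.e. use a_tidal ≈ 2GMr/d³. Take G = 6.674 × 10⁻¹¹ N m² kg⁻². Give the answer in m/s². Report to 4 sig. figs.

1.310 × 10⁻³ m/s²

The tidal stretch is the gradient of GM/d² times the body's extent r, hence the 1/d³ dependence.
Δg = 2GMr/d³
   = 2 × (6.674 × 10⁻¹¹) × (1.898 × 10²⁷) × (1.561 × 10⁶) / (6.709 × 10⁸)³
   = 1.310 × 10⁻³ m/s²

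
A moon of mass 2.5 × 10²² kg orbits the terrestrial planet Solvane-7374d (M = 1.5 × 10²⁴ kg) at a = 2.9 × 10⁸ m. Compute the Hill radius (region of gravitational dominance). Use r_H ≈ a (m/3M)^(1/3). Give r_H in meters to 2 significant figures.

r_H ≈ a (m/3M)^(1/3)
    = (2.9 × 10⁸) × (2.5 × 10²² / (3 × 1.5 × 10²⁴))^(1/3)
    = 5.1 × 10⁷ m

5.1 × 10⁷ m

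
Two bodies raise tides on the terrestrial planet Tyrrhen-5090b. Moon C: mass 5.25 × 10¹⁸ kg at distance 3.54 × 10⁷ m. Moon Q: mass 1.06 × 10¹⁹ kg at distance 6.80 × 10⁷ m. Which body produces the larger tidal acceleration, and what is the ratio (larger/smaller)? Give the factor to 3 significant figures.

Compare M/d³ for the two perturbers:
Moon C: (5.25 × 10¹⁸) / (3.54 × 10⁷)³ = 1.183 × 10⁻⁴
Moon Q: (1.06 × 10¹⁹) / (6.80 × 10⁷)³ = 3.371 × 10⁻⁵
Ratio (larger/smaller) = 3.51

Moon C, by a factor of ≈ 3.51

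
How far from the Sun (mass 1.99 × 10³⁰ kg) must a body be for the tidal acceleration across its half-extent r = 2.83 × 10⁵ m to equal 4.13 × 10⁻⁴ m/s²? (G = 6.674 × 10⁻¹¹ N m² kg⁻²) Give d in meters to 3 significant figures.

5.67 × 10⁹ m

2GMr/d³ = a_tidal  ⇒  d = (2GMr / a_tidal)^(1/3)
d = (2 × 6.674×10⁻¹¹ × (1.99 × 10³⁰) × (2.83 × 10⁵) / (4.13 × 10⁻⁴))^(1/3)
  = 5.67 × 10⁹ m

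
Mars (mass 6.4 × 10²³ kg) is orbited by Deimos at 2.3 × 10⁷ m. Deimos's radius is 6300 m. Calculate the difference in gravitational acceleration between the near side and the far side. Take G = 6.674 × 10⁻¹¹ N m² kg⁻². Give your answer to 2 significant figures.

8.8 × 10⁻⁵ m/s²

Δg = 4GMr/d³
   = 4 × (6.674 × 10⁻¹¹) × (6.4 × 10²³) × (6300) / (2.3 × 10⁷)³
   = 8.8 × 10⁻⁵ m/s²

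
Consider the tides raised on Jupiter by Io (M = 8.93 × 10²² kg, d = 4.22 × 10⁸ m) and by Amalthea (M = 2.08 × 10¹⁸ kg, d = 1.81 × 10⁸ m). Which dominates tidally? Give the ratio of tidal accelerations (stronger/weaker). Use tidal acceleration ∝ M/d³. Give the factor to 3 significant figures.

Io, by a factor of ≈ 3390

Tidal acceleration ∝ M/d³, so compare M/d³ for each.
Io: (8.93 × 10²²) / (4.22 × 10⁸)³ = 1.188 × 10⁻³
Amalthea: (2.08 × 10¹⁸) / (1.81 × 10⁸)³ = 3.508 × 10⁻⁷
Ratio (larger/smaller) = 3390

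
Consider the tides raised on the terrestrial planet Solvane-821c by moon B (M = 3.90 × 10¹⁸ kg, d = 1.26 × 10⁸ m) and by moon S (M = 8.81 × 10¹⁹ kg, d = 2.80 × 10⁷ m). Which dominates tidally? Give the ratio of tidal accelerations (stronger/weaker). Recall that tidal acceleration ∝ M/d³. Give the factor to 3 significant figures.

Compare M/d³ for the two perturbers:
Moon B: (3.90 × 10¹⁸) / (1.26 × 10⁸)³ = 1.950 × 10⁻⁶
Moon S: (8.81 × 10¹⁹) / (2.80 × 10⁷)³ = 4.013 × 10⁻³
Ratio (larger/smaller) = 2060

Moon S, by a factor of ≈ 2060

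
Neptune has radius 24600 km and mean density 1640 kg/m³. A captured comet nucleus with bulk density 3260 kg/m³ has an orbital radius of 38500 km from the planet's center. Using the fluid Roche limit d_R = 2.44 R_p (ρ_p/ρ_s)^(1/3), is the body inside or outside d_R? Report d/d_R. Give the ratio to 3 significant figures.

inside; d/d_R ≈ 0.806

d_R = 2.44 × (24600 km) × (1640/3260)^(1/3) = 47740 km
d/d_R = (38500) / (47740) = 0.806
Since d/d_R < 1, the body is inside the Roche limit.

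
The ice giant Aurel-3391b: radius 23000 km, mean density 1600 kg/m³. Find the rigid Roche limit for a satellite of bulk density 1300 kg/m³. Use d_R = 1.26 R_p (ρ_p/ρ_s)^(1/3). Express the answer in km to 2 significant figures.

31000 km

d_R = 1.26 × 23000 km × (1600/1300)^(1/3)
    = 31000 km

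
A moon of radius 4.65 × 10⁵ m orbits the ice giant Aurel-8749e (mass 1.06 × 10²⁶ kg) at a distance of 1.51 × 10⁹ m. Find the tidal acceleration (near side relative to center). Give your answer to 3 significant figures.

The tidal stretch is the gradient of GM/d² times the body's extent r, hence the 1/d³ dependence.
a_tidal = 2GMr/d³
        = 2 × (6.674 × 10⁻¹¹) × (1.06 × 10²⁶) × (4.65 × 10⁵) / (1.51 × 10⁹)³
        = 1.91 × 10⁻⁶ m/s²

1.91 × 10⁻⁶ m/s²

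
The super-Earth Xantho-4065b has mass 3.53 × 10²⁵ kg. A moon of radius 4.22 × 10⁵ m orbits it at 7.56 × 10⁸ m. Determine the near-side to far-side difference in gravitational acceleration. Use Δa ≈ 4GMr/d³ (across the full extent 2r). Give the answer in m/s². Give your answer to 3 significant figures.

The field gradient is 2GM/d³; across the full diameter 2r the difference is 4GMr/d³.
Δa = 4GMr/d³
   = 4 × (6.674 × 10⁻¹¹) × (3.53 × 10²⁵) × (4.22 × 10⁵) / (7.56 × 10⁸)³
   = 9.20 × 10⁻⁶ m/s²

9.20 × 10⁻⁶ m/s²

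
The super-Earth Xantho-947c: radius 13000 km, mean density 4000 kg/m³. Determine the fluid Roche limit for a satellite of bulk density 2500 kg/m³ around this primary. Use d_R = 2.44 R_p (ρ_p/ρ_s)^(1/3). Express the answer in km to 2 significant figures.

d_R = 2.44 × 13000 km × (4000/2500)^(1/3)
    = 37000 km

37000 km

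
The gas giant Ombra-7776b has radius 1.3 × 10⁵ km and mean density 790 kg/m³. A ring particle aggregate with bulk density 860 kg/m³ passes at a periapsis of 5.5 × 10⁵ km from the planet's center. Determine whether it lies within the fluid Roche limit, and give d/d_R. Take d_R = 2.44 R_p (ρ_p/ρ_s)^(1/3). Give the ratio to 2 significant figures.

outside; d/d_R ≈ 1.8

d_R = 2.44 × (1.3 × 10⁵ km) × (790/860)^(1/3) = 3.083 × 10⁵ km
d/d_R = (5.5 × 10⁵) / (3.083 × 10⁵) = 1.8
Since d/d_R > 1, the body is outside the Roche limit.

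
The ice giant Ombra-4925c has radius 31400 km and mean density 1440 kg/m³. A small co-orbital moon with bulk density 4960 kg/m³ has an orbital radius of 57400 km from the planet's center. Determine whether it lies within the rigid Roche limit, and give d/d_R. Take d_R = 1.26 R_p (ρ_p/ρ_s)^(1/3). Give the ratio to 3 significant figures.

outside; d/d_R ≈ 2.19

d_R = 1.26 × (31400 km) × (1440/4960)^(1/3) = 26200 km
d/d_R = (57400) / (26200) = 2.19
Since d/d_R > 1, the body is outside the Roche limit.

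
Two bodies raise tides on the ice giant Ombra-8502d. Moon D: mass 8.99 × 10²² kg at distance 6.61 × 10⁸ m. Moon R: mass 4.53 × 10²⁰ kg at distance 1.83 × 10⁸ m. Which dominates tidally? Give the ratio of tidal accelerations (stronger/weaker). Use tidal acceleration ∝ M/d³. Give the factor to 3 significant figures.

Tidal acceleration ∝ M/d³, so compare M/d³ for each.
Moon D: (8.99 × 10²²) / (6.61 × 10⁸)³ = 3.113 × 10⁻⁴
Moon R: (4.53 × 10²⁰) / (1.83 × 10⁸)³ = 7.392 × 10⁻⁵
Ratio (larger/smaller) = 4.21

Moon D, by a factor of ≈ 4.21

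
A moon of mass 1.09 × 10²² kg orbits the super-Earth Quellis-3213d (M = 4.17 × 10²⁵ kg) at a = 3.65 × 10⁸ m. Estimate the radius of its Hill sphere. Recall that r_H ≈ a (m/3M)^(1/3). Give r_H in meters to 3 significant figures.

1.62 × 10⁷ m

r_H ≈ a (m/3M)^(1/3)
    = (3.65 × 10⁸) × (1.09 × 10²² / (3 × 4.17 × 10²⁵))^(1/3)
    = 1.62 × 10⁷ m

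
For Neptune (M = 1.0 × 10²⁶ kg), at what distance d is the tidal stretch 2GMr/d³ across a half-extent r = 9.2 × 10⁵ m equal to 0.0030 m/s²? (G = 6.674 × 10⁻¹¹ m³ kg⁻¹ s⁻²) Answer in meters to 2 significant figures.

1.6 × 10⁸ m

2GMr/d³ = a_tidal  ⇒  d = (2GMr / a_tidal)^(1/3)
d = (2 × 6.674×10⁻¹¹ × (1.0 × 10²⁶) × (9.2 × 10⁵) / (0.0030))^(1/3)
  = 1.6 × 10⁸ m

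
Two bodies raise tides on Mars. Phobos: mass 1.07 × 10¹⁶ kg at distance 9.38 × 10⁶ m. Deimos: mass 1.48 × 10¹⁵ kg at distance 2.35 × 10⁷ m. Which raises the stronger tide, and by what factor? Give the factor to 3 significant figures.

Compare M/d³ for the two perturbers:
Phobos: (1.07 × 10¹⁶) / (9.38 × 10⁶)³ = 1.297 × 10⁻⁵
Deimos: (1.48 × 10¹⁵) / (2.35 × 10⁷)³ = 1.140 × 10⁻⁷
Ratio (larger/smaller) = 114

Phobos, by a factor of ≈ 114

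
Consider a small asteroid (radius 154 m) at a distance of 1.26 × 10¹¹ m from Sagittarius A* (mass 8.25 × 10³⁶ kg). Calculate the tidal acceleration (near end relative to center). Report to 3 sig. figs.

8.48 × 10⁻⁵ m/s²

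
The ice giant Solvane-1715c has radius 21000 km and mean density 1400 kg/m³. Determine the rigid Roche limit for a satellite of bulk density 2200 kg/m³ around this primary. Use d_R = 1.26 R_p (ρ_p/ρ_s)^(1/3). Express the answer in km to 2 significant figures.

d_R = 1.26 × 21000 km × (1400/2200)^(1/3)
    = 23000 km

23000 km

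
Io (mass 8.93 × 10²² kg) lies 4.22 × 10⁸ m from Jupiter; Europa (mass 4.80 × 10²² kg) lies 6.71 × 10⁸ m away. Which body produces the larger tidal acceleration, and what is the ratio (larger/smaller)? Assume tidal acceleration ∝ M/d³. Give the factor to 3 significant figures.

Io, by a factor of ≈ 7.48

The tide-raising term goes as M/d³ (the gradient of a 1/d² field).
Io: (8.93 × 10²²) / (4.22 × 10⁸)³ = 1.188 × 10⁻³
Europa: (4.80 × 10²²) / (6.71 × 10⁸)³ = 1.589 × 10⁻⁴
Ratio (larger/smaller) = 7.48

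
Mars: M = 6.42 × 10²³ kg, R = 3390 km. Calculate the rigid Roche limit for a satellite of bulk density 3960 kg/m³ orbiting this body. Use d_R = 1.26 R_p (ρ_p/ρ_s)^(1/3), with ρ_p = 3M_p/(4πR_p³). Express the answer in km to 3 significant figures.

4260 km

ρ_p = 3M_p/(4πR_p³) = 3 × (6.42 × 10²³) / (4π × (3.39 × 10⁶ m)³) = 3930 kg/m³
d_R = 1.26 × 3390 km × (3930/3960)^(1/3)
    = 4260 km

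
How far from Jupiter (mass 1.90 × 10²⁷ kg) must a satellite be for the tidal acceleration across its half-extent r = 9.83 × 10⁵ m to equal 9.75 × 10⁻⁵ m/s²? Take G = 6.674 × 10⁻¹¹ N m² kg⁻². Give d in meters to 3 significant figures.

2GMr/d³ = a_tidal  ⇒  d = (2GMr / a_tidal)^(1/3)
d = (2 × 6.674×10⁻¹¹ × (1.90 × 10²⁷) × (9.83 × 10⁵) / (9.75 × 10⁻⁵))^(1/3)
  = 1.37 × 10⁹ m

1.37 × 10⁹ m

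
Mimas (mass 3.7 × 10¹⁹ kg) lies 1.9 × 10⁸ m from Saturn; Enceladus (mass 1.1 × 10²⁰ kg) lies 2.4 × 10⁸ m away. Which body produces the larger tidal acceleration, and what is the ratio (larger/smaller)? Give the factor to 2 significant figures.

Enceladus, by a factor of ≈ 1.5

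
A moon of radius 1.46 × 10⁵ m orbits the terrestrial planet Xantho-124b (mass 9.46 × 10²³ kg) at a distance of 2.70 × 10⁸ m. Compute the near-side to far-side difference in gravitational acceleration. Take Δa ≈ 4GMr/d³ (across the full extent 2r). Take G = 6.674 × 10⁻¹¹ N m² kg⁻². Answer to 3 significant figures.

Δa = 4GMr/d³
   = 4 × (6.674 × 10⁻¹¹) × (9.46 × 10²³) × (1.46 × 10⁵) / (2.70 × 10⁸)³
   = 1.87 × 10⁻⁶ m/s²

1.87 × 10⁻⁶ m/s²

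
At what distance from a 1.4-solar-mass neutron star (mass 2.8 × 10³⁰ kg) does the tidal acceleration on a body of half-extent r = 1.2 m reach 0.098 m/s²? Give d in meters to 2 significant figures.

1.7 × 10⁷ m

2GMr/d³ = a_tidal  ⇒  d = (2GMr / a_tidal)^(1/3)
d = (2 × 6.674×10⁻¹¹ × (2.8 × 10³⁰) × (1.2) / (0.098))^(1/3)
  = 1.7 × 10⁷ m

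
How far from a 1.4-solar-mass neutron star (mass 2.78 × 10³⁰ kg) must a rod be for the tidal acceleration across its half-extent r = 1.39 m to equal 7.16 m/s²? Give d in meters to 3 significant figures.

4.16 × 10⁶ m

2GMr/d³ = a_tidal  ⇒  d = (2GMr / a_tidal)^(1/3)
d = (2 × 6.674×10⁻¹¹ × (2.78 × 10³⁰) × (1.39) / (7.16))^(1/3)
  = 4.16 × 10⁶ m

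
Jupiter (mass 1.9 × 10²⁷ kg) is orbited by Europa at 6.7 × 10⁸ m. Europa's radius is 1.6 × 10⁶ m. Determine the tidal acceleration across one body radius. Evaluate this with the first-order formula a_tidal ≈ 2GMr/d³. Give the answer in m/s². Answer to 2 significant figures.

1.3 × 10⁻³ m/s²

Δa = 2GMr/d³
   = 2 × (6.674 × 10⁻¹¹) × (1.9 × 10²⁷) × (1.6 × 10⁶) / (6.7 × 10⁸)³
   = 1.3 × 10⁻³ m/s²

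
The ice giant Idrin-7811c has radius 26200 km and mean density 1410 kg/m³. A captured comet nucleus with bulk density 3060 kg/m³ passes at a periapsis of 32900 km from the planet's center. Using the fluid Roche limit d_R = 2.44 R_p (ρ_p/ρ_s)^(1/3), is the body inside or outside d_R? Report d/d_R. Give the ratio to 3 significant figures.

inside; d/d_R ≈ 0.666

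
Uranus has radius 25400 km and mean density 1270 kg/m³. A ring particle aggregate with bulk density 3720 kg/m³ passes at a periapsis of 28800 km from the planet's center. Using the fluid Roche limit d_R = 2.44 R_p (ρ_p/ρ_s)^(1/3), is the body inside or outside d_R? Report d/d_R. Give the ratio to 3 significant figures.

d_R = 2.44 × (25400 km) × (1270/3720)^(1/3) = 43320 km
d/d_R = (28800) / (43320) = 0.665
Since d/d_R < 1, the body is inside the Roche limit.

inside; d/d_R ≈ 0.665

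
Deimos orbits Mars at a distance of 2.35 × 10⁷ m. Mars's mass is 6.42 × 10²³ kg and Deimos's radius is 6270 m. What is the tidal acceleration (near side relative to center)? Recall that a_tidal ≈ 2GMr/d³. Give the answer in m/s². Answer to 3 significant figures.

Δg = 2GMr/d³
   = 2 × (6.674 × 10⁻¹¹) × (6.42 × 10²³) × (6270) / (2.35 × 10⁷)³
   = 4.14 × 10⁻⁵ m/s²

4.14 × 10⁻⁵ m/s²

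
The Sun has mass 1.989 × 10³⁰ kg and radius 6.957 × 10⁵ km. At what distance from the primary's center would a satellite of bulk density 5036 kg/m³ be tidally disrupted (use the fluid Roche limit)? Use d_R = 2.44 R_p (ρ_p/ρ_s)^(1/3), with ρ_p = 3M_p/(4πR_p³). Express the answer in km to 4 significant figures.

1.111 × 10⁶ km

ρ_p = 3M_p/(4πR_p³) = 3 × (1.989 × 10³⁰) / (4π × (6.957 × 10⁸ m)³) = 1410 kg/m³
d_R = 2.44 × 6.957 × 10⁵ km × (1410/5036)^(1/3)
    = 1.111 × 10⁶ km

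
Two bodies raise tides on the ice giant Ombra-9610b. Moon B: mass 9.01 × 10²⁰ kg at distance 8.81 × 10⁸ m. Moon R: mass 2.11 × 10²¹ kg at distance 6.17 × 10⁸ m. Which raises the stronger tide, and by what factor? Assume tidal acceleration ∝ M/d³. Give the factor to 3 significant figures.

Moon R, by a factor of ≈ 6.82

Tidal acceleration ∝ M/d³, so compare M/d³ for each.
Moon B: (9.01 × 10²⁰) / (8.81 × 10⁸)³ = 1.318 × 10⁻⁶
Moon R: (2.11 × 10²¹) / (6.17 × 10⁸)³ = 8.983 × 10⁻⁶
Ratio (larger/smaller) = 6.82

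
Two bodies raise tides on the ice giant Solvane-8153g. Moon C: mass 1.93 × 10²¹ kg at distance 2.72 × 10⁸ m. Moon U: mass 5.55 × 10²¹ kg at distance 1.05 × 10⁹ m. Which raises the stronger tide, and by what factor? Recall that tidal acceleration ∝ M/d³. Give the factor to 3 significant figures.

Moon C, by a factor of ≈ 20.0

Compare M/d³ for the two perturbers:
Moon C: (1.93 × 10²¹) / (2.72 × 10⁸)³ = 9.591 × 10⁻⁵
Moon U: (5.55 × 10²¹) / (1.05 × 10⁹)³ = 4.794 × 10⁻⁶
Ratio (larger/smaller) = 20.0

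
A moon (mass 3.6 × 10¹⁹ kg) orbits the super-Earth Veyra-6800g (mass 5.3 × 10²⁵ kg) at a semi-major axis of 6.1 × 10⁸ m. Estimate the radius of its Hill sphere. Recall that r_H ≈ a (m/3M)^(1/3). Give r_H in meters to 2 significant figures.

3.7 × 10⁶ m

r_H ≈ a (m/3M)^(1/3)
    = (6.1 × 10⁸) × (3.6 × 10¹⁹ / (3 × 5.3 × 10²⁵))^(1/3)
    = 3.7 × 10⁶ m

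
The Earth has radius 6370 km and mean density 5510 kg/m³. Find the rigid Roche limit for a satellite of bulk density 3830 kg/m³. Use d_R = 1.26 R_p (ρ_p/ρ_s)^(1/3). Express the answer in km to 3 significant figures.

d_R = 1.26 × 6370 km × (5510/3830)^(1/3)
    = 9060 km

9060 km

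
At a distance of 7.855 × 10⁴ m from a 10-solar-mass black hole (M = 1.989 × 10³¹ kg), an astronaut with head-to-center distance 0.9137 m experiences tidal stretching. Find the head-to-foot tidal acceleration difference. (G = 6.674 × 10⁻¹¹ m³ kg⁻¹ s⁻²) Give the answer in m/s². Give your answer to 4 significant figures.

Near-to-far spans 2r, so the tidal difference is twice the near-to-center value: 4GMr/d³.
a_tidal = 4GMr/d³
        = 4 × (6.674 × 10⁻¹¹) × (1.989 × 10³¹) × (0.9137) / (7.855 × 10⁴)³
        = 1.001 × 10⁷ m/s²

1.001 × 10⁷ m/s²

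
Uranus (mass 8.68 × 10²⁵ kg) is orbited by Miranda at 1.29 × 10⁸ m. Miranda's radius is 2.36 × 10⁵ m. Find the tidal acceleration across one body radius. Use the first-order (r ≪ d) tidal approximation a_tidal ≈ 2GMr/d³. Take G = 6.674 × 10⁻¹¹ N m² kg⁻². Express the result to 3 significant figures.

1.27 × 10⁻³ m/s²

Since r ≪ d, expand the inverse-square field across one radius to get the leading 2GMr/d³ term.
Δg = 2GMr/d³
   = 2 × (6.674 × 10⁻¹¹) × (8.68 × 10²⁵) × (2.36 × 10⁵) / (1.29 × 10⁸)³
   = 1.27 × 10⁻³ m/s²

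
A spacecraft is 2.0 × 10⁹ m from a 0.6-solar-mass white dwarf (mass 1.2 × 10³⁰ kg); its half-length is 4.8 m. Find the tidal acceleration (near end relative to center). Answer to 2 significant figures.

9.6 × 10⁻⁸ m/s²

a_tidal = 2GMr/d³
        = 2 × (6.674 × 10⁻¹¹) × (1.2 × 10³⁰) × (4.8) / (2.0 × 10⁹)³
        = 9.6 × 10⁻⁸ m/s²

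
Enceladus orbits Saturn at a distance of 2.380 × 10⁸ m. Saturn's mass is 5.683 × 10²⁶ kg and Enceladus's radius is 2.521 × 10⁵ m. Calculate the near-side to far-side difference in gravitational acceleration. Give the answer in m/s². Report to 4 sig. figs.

a_tidal = 4GMr/d³
        = 4 × (6.674 × 10⁻¹¹) × (5.683 × 10²⁶) × (2.521 × 10⁵) / (2.380 × 10⁸)³
        = 2.837 × 10⁻³ m/s²

2.837 × 10⁻³ m/s²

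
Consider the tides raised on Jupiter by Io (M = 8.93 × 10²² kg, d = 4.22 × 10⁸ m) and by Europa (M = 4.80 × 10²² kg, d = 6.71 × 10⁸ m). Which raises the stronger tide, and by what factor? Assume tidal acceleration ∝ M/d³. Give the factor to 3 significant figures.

Tidal stretch scales as M/d³; compute that for each body.
Io: (8.93 × 10²²) / (4.22 × 10⁸)³ = 1.188 × 10⁻³
Europa: (4.80 × 10²²) / (6.71 × 10⁸)³ = 1.589 × 10⁻⁴
Ratio (larger/smaller) = 7.48

Io, by a factor of ≈ 7.48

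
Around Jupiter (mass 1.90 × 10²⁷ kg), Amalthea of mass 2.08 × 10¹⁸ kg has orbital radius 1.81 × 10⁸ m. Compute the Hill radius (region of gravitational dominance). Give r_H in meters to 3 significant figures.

1.29 × 10⁵ m

r_H ≈ a (m/3M)^(1/3)
    = (1.81 × 10⁸) × (2.08 × 10¹⁸ / (3 × 1.90 × 10²⁷))^(1/3)
    = 1.29 × 10⁵ m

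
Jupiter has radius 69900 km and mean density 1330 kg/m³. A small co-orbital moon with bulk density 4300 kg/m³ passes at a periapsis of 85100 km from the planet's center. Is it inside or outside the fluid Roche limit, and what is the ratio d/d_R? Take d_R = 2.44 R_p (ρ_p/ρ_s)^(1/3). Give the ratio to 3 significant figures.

inside; d/d_R ≈ 0.738

d_R = 2.44 × (69900 km) × (1330/4300)^(1/3) = 1.153 × 10⁵ km
d/d_R = (85100) / (1.153 × 10⁵) = 0.738
Since d/d_R < 1, the body is inside the Roche limit.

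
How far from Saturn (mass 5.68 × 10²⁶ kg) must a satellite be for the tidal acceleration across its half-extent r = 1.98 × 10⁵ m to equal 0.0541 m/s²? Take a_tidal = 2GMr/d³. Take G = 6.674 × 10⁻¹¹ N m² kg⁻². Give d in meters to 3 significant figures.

2GMr/d³ = a_tidal  ⇒  d = (2GMr / a_tidal)^(1/3)
d = (2 × 6.674×10⁻¹¹ × (5.68 × 10²⁶) × (1.98 × 10⁵) / (0.0541))^(1/3)
  = 6.52 × 10⁷ m

6.52 × 10⁷ m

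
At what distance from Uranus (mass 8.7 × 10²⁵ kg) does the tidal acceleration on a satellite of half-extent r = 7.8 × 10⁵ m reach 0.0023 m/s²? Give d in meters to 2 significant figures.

1.6 × 10⁸ m

2GMr/d³ = a_tidal  ⇒  d = (2GMr / a_tidal)^(1/3)
d = (2 × 6.674×10⁻¹¹ × (8.7 × 10²⁵) × (7.8 × 10⁵) / (0.0023))^(1/3)
  = 1.6 × 10⁸ m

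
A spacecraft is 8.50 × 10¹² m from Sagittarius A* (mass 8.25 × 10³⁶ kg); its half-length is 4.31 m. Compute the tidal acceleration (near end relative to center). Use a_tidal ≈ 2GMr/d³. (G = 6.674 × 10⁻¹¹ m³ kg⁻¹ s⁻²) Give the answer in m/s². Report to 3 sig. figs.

The tidal stretch is the gradient of GM/d² times the body's extent r, hence the 1/d³ dependence.
a_tidal = 2GMr/d³
        = 2 × (6.674 × 10⁻¹¹) × (8.25 × 10³⁶) × (4.31) / (8.50 × 10¹²)³
        = 7.73 × 10⁻¹² m/s²

7.73 × 10⁻¹² m/s²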